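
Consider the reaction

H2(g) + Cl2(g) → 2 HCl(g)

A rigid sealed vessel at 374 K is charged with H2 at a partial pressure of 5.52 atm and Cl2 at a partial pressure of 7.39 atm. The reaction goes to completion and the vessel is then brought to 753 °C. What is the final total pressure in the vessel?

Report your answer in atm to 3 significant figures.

At constant V, partial pressures at 374 K are proportional to moles, so apply stoichiometry directly to pressures.
P(Cl2) required for 5.52 atm of H2 = (1/1) × 5.52 = 5.520 atm; available 7.39 atm, so H2 is limiting.
P(Cl2) remaining = 7.39 − (1/1) × 5.52 = 1.870 atm
P(gaseous products) = (2)/1 × 5.52 = 11.04 atm
P_total at 374 K = 1.870 + 11.04 = 12.91 atm
Scaling to 753 °C: P = 12.91 × 1026.15/374 = 35.42 atm

35.4 atm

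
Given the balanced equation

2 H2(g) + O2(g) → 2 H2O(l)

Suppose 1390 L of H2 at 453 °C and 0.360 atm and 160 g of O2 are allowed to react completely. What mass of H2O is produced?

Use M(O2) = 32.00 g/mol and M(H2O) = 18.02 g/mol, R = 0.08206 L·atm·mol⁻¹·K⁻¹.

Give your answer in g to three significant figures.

n(H2) = PV/RT = (0.360 × 1390) / (0.08206 × 726.15) = 8.398 mol
n(O2) = 160 / 32.00 = 5.000 mol
For 8.398 mol H2, stoichiometry requires (1/2) × 8.398 = 4.199 mol O2; 5.000 mol is available, so H2 is limiting.
n(H2O) = (2/2) × 8.398 = 8.398 mol
m(H2O) = 8.398 × 18.02 = 151.3 g

151 g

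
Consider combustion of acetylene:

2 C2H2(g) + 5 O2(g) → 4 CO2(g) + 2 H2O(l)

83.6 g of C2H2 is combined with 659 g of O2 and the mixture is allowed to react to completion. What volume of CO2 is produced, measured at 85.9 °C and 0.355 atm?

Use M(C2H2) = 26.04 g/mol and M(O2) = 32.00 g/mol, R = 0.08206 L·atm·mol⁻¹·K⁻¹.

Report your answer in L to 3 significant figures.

533 L

n(C2H2) = 83.6 / 26.04 = 3.210 mol
n(O2) = 659 / 32.00 = 20.59 mol
For 3.210 mol C2H2, stoichiometry requires (5/2) × 3.210 = 8.025 mol O2; 20.59 mol is available, so C2H2 is limiting.
n(CO2) = (4/2) × 3.210 = 6.420 mol
V(CO2) = nRT/P = 6.420 × 0.08206 × 359.05 / 0.355 = 532.8 L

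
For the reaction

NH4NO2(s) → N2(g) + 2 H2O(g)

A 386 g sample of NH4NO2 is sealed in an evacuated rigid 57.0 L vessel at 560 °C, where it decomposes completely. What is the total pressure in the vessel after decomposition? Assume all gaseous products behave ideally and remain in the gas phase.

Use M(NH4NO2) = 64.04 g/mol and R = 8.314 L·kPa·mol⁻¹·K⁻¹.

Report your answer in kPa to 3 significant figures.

2200 kPa

n(NH4NO2) = 386 / 64.04 = 6.027 mol
n(gas produced) = (3/1) × 6.027 = 18.08 mol
P = nRT/V = 18.08 × 8.314 × 833.15 / 57.0 = 2197 kPa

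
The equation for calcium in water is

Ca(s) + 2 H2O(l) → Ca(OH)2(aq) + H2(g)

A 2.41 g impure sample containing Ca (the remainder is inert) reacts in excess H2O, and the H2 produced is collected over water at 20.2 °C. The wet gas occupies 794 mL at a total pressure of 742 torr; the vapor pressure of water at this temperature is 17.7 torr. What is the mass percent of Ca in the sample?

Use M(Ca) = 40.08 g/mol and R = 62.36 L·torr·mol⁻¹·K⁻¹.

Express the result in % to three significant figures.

52.3 %

P(H2) = 742 − 17.7 = 724.3 torr
n(H2) = PV/RT = (724.3 × 0.7940) / (62.36 × 293.35) = 0.03144 mol
n(Ca) = (1/1) × 0.03144 = 0.03144 mol
m(Ca) = 0.03144 × 40.08 = 1.260 g
%Ca = 1.260 / 2.41 × 100 = 52.28%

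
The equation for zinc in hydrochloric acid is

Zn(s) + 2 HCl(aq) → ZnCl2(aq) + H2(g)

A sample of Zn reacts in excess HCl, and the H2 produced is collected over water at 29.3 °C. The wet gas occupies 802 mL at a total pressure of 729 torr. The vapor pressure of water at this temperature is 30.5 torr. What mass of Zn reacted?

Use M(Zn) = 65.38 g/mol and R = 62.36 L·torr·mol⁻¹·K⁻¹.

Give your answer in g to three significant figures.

P(H2) = 729 − 30.5 = 698.5 torr
n(H2) = PV/RT = (698.5 × 0.8020) / (62.36 × 302.45) = 0.02970 mol
n(Zn) = (1/1) × 0.02970 = 0.02970 mol
m(Zn) = 0.02970 × 65.38 = 1.942 g

1.94 g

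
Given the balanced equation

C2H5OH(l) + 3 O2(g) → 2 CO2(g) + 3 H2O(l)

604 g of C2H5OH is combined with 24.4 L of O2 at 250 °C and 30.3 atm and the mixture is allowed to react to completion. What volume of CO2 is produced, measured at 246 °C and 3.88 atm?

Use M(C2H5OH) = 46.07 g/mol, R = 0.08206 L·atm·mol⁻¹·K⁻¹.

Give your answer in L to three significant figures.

126 L

n(C2H5OH) = 604 / 46.07 = 13.11 mol
n(O2) = PV/RT = (30.3 × 24.4) / (0.08206 × 523.15) = 17.22 mol
For 13.11 mol C2H5OH, stoichiometry requires (3/1) × 13.11 = 39.33 mol O2; 17.22 mol is available, so O2 is limiting.
n(CO2) = (2/3) × 17.22 = 11.48 mol
V(CO2) = nRT/P = 11.48 × 0.08206 × 519.15 / 3.88 = 126.0 L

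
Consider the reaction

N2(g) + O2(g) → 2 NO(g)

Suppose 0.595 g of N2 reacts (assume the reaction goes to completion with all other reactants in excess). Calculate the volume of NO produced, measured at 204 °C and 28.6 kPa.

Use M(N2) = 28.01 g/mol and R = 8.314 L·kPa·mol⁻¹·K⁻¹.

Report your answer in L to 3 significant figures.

5.89 L

n(N2) = 0.5950 / 28.01 = 0.02124 mol
n(NO) = (2/1) × 0.02124 = 0.04248 mol
V = nRT/P = 0.04248 × 8.314 × 477.15 / 28.6 = 5.892 L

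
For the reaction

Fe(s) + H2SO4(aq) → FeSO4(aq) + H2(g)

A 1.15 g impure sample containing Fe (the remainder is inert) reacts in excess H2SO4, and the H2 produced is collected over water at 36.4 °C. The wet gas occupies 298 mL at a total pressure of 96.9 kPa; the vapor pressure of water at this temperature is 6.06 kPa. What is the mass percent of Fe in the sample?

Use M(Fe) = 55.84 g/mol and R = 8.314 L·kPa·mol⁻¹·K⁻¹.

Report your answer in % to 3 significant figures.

51.1 %

P(H2) = 96.9 − 6.06 = 90.84 kPa
n(H2) = PV/RT = (90.84 × 0.2980) / (8.314 × 309.55) = 0.01052 mol
n(Fe) = (1/1) × 0.01052 = 0.01052 mol
m(Fe) = 0.01052 × 55.84 = 0.5874 g
%Fe = 0.5874 / 1.15 × 100 = 51.08%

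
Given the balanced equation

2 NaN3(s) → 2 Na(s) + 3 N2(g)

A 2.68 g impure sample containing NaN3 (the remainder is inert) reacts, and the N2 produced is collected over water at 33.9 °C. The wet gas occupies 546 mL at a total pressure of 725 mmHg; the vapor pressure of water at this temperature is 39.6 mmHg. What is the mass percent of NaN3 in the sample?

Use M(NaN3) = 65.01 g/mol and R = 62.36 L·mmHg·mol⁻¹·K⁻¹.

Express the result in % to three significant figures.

31.6 %

P(N2) = 725 − 39.6 = 685.4 mmHg
n(N2) = PV/RT = (685.4 × 0.5460) / (62.36 × 307.05) = 0.01954 mol
n(NaN3) = (2/3) × 0.01954 = 0.01303 mol
m(NaN3) = 0.01303 × 65.01 = 0.8471 g
%NaN3 = 0.8471 / 2.68 × 100 = 31.61%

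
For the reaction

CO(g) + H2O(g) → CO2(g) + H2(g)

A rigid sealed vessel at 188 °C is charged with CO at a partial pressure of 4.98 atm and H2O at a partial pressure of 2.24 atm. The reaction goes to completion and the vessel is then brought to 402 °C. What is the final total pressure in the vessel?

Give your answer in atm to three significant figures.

10.6 atm

With V and T fixed, P_i ∝ n_i, so the mole ratios apply directly to partial pressures at 188 °C.
P(H2O) required for 4.98 atm of CO = (1/1) × 4.98 = 4.980 atm; available 2.24 atm, so H2O is limiting.
P(CO) remaining = 4.98 − (1/1) × 2.24 = 2.740 atm
P(gaseous products) = (1+1)/1 × 2.24 = 4.480 atm
P_total at 188 °C = 2.740 + 4.480 = 7.220 atm
Scaling to 402 °C: P = 7.220 × 675.15/461.15 = 10.57 atm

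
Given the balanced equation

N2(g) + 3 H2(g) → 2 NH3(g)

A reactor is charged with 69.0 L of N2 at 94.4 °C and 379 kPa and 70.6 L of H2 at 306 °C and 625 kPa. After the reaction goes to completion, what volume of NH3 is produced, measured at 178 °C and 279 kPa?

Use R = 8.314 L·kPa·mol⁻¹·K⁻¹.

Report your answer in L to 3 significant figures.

n(N2) = PV/RT = (379 × 69.0) / (8.314 × 367.55) = 8.558 mol
n(H2) = PV/RT = (625 × 70.6) / (8.314 × 579.15) = 9.164 mol
For 8.558 mol N2, stoichiometry requires (3/1) × 8.558 = 25.67 mol H2; 9.164 mol is available, so H2 is limiting.
n(NH3) = (2/3) × 9.164 = 6.109 mol
V(NH3) = nRT/P = 6.109 × 8.314 × 451.15 / 279 = 82.13 L

82.1 L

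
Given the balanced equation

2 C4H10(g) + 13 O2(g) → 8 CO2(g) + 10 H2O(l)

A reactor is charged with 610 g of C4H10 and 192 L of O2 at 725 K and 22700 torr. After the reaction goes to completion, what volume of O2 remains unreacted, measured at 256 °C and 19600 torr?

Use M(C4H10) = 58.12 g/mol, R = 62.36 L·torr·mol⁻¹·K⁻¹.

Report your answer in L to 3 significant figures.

47.4 L

n(C4H10) = 610 / 58.12 = 10.50 mol
n(O2) = PV/RT = (22700 × 192) / (62.36 × 725) = 96.40 mol
For 10.50 mol C4H10, stoichiometry requires (13/2) × 10.50 = 68.25 mol O2; 96.40 mol is available, so C4H10 is limiting.
n(O2) consumed = (13/2) × 10.50 = 68.25 mol; remaining = 96.40 − 68.25 = 28.15 mol
V(O2) = nRT/P = 28.15 × 62.36 × 529.15 / 19600 = 47.39 L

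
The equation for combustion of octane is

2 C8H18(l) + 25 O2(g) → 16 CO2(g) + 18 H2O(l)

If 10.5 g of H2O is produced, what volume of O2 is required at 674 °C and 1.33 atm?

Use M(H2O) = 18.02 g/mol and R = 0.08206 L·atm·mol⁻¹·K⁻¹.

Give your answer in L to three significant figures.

n(H2O) = 10.50 / 18.02 = 0.5827 mol
n(O2) = (25/18) × 0.5827 = 0.8093 mol
V = nRT/P = 0.8093 × 0.08206 × 947.15 / 1.33 = 47.29 L

47.3 L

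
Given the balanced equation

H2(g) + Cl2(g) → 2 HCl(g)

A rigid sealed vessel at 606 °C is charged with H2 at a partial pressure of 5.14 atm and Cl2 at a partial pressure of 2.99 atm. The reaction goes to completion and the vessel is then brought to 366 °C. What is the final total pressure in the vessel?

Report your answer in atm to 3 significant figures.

5.91 atm

With V and T fixed, P_i ∝ n_i, so the mole ratios apply directly to partial pressures at 606 °C.
P(Cl2) required for 5.14 atm of H2 = (1/1) × 5.14 = 5.140 atm; available 2.99 atm, so Cl2 is limiting.
P(H2) remaining = 5.14 − (1/1) × 2.99 = 2.150 atm
P(gaseous products) = (2)/1 × 2.99 = 5.980 atm
P_total at 606 °C = 2.150 + 5.980 = 8.130 atm
Scaling to 366 °C: P = 8.130 × 639.15/879.15 = 5.911 atm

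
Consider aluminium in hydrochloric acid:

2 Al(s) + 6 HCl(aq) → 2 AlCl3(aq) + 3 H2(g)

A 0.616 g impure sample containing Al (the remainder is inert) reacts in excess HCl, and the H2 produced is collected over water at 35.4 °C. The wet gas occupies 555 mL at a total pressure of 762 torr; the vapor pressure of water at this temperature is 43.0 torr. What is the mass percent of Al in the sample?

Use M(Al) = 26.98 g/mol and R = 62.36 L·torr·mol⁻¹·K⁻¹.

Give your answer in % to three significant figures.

P(H2) = 762 − 43.0 = 719.0 torr
n(H2) = PV/RT = (719.0 × 0.5550) / (62.36 × 308.55) = 0.02074 mol
n(Al) = (2/3) × 0.02074 = 0.01383 mol
m(Al) = 0.01383 × 26.98 = 0.3731 g
%Al = 0.3731 / 0.616 × 100 = 60.57%

60.6 %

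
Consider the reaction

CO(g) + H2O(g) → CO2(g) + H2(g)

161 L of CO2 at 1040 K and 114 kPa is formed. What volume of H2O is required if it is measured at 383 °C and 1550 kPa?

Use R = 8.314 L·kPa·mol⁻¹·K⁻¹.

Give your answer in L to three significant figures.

n(CO2) = PV/RT = (114 × 161) / (8.314 × 1040) = 2.123 mol
n(H2O) = (1/1) × 2.123 = 2.123 mol
V = nRT/P = 2.123 × 8.314 × 656.15 / 1550 = 7.472 L

7.47 L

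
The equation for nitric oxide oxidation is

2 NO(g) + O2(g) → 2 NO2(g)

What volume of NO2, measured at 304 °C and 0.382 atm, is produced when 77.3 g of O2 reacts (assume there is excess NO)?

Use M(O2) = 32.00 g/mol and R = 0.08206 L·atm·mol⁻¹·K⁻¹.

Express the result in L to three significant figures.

599 L

n(O2) = 77.30 / 32.00 = 2.416 mol
n(NO2) = (2/1) × 2.416 = 4.832 mol
V = nRT/P = 4.832 × 0.08206 × 577.15 / 0.382 = 599.1 L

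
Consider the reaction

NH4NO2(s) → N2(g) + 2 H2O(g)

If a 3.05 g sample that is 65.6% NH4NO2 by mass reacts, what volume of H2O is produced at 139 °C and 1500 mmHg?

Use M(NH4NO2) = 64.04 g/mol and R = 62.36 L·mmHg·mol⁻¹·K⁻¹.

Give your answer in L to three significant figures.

1.07 L

mass of NH4NO2 = 3.05 × 65.6/100 = 2.001 g
n(NH4NO2) = 2.001 / 64.04 = 0.03125 mol
n(H2O) = (2/1) × 0.03125 = 0.06250 mol
V = nRT/P = 0.06250 × 62.36 × 412.15 / 1500 = 1.071 L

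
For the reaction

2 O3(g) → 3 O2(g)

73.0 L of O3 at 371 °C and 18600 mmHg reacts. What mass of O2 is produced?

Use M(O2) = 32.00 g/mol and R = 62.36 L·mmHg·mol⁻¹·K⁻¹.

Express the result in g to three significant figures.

n(O3) = PV/RT = (18600 × 73.0) / (62.36 × 644.15) = 33.80 mol
n(O2) = (3/2) × 33.80 = 50.70 mol
m(O2) = 50.70 × 32.00 = 1622 g

1620 g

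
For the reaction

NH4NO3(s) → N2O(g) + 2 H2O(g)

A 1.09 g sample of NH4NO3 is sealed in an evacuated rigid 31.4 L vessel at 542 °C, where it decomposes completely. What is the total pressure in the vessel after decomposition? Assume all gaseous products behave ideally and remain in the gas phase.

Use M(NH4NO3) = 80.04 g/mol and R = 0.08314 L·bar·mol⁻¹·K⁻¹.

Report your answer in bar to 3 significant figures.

0.0882 bar

n(NH4NO3) = 1.09 / 80.04 = 0.01362 mol
n(gas produced) = (3/1) × 0.01362 = 0.04086 mol
P = nRT/V = 0.04086 × 0.08314 × 815.15 / 31.4 = 0.08819 bar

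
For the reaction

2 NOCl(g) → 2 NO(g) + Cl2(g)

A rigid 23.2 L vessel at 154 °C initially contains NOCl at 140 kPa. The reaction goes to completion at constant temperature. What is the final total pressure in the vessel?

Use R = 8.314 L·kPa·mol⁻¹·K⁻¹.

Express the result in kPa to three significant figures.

At constant T and V, P ∝ n(gas): 2 mol gas → 3 mol gas.
P_final = (3/2) × 140 = 210.0 kPa

210 kPa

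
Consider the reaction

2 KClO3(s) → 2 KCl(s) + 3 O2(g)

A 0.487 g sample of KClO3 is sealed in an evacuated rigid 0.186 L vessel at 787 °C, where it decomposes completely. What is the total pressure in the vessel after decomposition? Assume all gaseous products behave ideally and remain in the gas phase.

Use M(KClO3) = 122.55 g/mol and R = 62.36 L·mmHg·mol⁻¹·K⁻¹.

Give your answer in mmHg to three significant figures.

n(KClO3) = 0.487 / 122.55 = 0.003974 mol
n(gas produced) = (3/2) × 0.003974 = 0.005961 mol
P = nRT/V = 0.005961 × 62.36 × 1060.15 / 0.186 = 2119 mmHg

2120 mmHg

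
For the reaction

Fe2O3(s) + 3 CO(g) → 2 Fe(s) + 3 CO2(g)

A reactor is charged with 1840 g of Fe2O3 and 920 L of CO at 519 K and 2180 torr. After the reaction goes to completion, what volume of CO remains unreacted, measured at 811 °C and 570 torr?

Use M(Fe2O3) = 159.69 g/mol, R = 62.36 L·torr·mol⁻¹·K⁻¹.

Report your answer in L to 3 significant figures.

3250 L

n(Fe2O3) = 1840 / 159.69 = 11.52 mol
n(CO) = PV/RT = (2180 × 920) / (62.36 × 519) = 61.97 mol
For 11.52 mol Fe2O3, stoichiometry requires (3/1) × 11.52 = 34.56 mol CO; 61.97 mol is available, so Fe2O3 is limiting.
n(CO) consumed = (3/1) × 11.52 = 34.56 mol; remaining = 61.97 − 34.56 = 27.41 mol
V(CO) = nRT/P = 27.41 × 62.36 × 1084.15 / 570 = 3251 L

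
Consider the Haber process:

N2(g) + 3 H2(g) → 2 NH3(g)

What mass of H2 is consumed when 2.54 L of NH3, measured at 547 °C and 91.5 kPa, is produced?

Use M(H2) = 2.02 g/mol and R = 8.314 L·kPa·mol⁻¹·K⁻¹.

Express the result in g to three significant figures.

0.103 g

n(NH3) = PV/RT = (91.5 × 2.54) / (8.314 × 820.15) = 0.03408 mol
n(H2) = (3/2) × 0.03408 = 0.05112 mol
m(H2) = 0.05112 × 2.02 = 0.1033 g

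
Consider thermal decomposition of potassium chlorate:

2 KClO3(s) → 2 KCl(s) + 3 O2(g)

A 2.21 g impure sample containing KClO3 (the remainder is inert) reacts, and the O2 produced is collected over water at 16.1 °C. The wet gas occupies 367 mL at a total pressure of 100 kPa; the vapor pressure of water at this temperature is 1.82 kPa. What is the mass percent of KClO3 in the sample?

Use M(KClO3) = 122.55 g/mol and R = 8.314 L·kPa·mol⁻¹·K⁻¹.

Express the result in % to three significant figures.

P(O2) = 100 − 1.82 = 98.18 kPa
n(O2) = PV/RT = (98.18 × 0.3670) / (8.314 × 289.25) = 0.01498 mol
n(KClO3) = (2/3) × 0.01498 = 0.009987 mol
m(KClO3) = 0.009987 × 122.55 = 1.224 g
%KClO3 = 1.224 / 2.21 × 100 = 55.38%

55.4 %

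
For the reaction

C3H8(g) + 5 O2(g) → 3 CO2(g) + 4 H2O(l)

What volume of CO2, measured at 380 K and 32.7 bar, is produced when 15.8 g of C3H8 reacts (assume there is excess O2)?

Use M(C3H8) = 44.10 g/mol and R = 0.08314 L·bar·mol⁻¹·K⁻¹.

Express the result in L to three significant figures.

1.04 L

n(C3H8) = 15.80 / 44.10 = 0.3583 mol
n(CO2) = (3/1) × 0.3583 = 1.075 mol
V = nRT/P = 1.075 × 0.08314 × 380 / 32.7 = 1.039 L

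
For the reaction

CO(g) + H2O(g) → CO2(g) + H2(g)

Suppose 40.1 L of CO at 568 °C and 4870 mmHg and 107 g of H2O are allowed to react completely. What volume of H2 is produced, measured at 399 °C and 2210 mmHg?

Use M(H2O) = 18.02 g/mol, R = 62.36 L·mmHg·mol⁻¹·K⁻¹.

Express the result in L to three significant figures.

70.6 L

n(CO) = PV/RT = (4870 × 40.1) / (62.36 × 841.15) = 3.723 mol
n(H2O) = 107 / 18.02 = 5.938 mol
For 3.723 mol CO, stoichiometry requires (1/1) × 3.723 = 3.723 mol H2O; 5.938 mol is available, so CO is limiting.
n(H2) = (1/1) × 3.723 = 3.723 mol
V(H2) = nRT/P = 3.723 × 62.36 × 672.15 / 2210 = 70.61 L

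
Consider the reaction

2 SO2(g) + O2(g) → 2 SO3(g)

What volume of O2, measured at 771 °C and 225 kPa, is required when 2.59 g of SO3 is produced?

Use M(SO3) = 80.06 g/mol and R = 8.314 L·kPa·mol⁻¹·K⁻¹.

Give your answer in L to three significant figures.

0.624 L

n(SO3) = 2.590 / 80.06 = 0.03235 mol
n(O2) = (1/2) × 0.03235 = 0.01617 mol
V = nRT/P = 0.01617 × 8.314 × 1044.15 / 225 = 0.6239 L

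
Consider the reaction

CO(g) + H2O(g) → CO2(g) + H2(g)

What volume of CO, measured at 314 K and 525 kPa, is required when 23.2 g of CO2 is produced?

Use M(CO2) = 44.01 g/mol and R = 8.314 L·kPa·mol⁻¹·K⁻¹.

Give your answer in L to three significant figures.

n(CO2) = 23.20 / 44.01 = 0.5272 mol
n(CO) = (1/1) × 0.5272 = 0.5272 mol
V = nRT/P = 0.5272 × 8.314 × 314 / 525 = 2.622 L

2.62 L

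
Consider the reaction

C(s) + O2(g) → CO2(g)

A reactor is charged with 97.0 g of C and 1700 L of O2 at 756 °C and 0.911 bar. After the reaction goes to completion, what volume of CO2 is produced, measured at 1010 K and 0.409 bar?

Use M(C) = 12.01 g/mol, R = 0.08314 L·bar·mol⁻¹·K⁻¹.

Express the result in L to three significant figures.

n(C) = 97.0 / 12.01 = 8.077 mol
n(O2) = PV/RT = (0.911 × 1700) / (0.08314 × 1029.15) = 18.10 mol
For 8.077 mol C, stoichiometry requires (1/1) × 8.077 = 8.077 mol O2; 18.10 mol is available, so C is limiting.
n(CO2) = (1/1) × 8.077 = 8.077 mol
V(CO2) = nRT/P = 8.077 × 0.08314 × 1010 / 0.409 = 1658 L

1660 L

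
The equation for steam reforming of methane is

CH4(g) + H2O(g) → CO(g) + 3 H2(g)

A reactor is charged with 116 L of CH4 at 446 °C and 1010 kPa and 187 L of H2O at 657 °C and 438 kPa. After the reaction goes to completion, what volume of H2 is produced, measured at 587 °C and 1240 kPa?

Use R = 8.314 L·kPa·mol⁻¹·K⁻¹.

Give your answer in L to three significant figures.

183 L

n(CH4) = PV/RT = (1010 × 116) / (8.314 × 719.15) = 19.60 mol
n(H2O) = PV/RT = (438 × 187) / (8.314 × 930.15) = 10.59 mol
For 19.60 mol CH4, stoichiometry requires (1/1) × 19.60 = 19.60 mol H2O; 10.59 mol is available, so H2O is limiting.
n(H2) = (3/1) × 10.59 = 31.77 mol
V(H2) = nRT/P = 31.77 × 8.314 × 860.15 / 1240 = 183.2 L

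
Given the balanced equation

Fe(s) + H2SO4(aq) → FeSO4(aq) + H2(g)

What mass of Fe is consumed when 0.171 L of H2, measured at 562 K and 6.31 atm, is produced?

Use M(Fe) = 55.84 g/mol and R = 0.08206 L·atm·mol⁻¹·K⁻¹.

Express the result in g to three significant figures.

1.31 g

n(H2) = PV/RT = (6.31 × 0.171) / (0.08206 × 562) = 0.02340 mol
n(Fe) = (1/1) × 0.02340 = 0.02340 mol
m(Fe) = 0.02340 × 55.84 = 1.307 g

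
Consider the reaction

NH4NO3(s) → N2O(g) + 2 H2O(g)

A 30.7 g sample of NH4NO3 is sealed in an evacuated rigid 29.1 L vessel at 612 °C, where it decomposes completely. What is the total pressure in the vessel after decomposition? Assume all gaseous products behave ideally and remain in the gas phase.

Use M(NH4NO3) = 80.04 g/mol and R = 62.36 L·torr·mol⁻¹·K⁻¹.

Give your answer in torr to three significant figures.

n(NH4NO3) = 30.7 / 80.04 = 0.3836 mol
n(gas produced) = (3/1) × 0.3836 = 1.151 mol
P = nRT/V = 1.151 × 62.36 × 885.15 / 29.1 = 2183 torr

2180 torr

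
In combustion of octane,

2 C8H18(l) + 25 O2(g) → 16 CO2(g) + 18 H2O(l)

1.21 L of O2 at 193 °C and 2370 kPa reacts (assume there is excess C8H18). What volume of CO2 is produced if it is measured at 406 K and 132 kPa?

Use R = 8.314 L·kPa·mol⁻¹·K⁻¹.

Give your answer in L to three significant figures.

n(O2) = PV/RT = (2370 × 1.21) / (8.314 × 466.15) = 0.7399 mol
n(CO2) = (16/25) × 0.7399 = 0.4735 mol
V = nRT/P = 0.4735 × 8.314 × 406 / 132 = 12.11 L

12.1 L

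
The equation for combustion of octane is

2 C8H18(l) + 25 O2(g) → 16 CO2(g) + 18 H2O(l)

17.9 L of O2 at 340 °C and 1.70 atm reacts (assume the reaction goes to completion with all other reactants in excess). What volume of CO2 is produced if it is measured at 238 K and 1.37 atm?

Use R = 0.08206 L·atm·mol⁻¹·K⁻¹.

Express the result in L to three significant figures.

n(O2) = PV/RT = (1.70 × 17.9) / (0.08206 × 613.15) = 0.6048 mol
n(CO2) = (16/25) × 0.6048 = 0.3871 mol
V = nRT/P = 0.3871 × 0.08206 × 238 / 1.37 = 5.518 L

5.52 L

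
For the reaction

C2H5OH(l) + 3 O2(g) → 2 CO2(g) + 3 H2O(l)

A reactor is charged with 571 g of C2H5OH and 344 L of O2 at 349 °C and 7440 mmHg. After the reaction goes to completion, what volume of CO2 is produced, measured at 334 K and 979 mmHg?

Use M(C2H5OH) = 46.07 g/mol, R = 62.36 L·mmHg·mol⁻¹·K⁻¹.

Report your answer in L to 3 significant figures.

n(C2H5OH) = 571 / 46.07 = 12.39 mol
n(O2) = PV/RT = (7440 × 344) / (62.36 × 622.15) = 65.97 mol
For 12.39 mol C2H5OH, stoichiometry requires (3/1) × 12.39 = 37.17 mol O2; 65.97 mol is available, so C2H5OH is limiting.
n(CO2) = (2/1) × 12.39 = 24.78 mol
V(CO2) = nRT/P = 24.78 × 62.36 × 334 / 979 = 527.2 L

527 L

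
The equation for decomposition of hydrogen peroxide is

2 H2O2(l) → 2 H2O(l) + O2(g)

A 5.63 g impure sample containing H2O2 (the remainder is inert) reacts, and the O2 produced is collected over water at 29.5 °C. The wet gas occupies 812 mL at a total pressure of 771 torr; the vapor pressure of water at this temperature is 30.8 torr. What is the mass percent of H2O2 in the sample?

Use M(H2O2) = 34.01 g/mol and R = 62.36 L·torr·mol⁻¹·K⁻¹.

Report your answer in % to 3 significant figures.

P(O2) = 771 − 30.8 = 740.2 torr
n(O2) = PV/RT = (740.2 × 0.8120) / (62.36 × 302.65) = 0.03185 mol
n(H2O2) = (2/1) × 0.03185 = 0.06370 mol
m(H2O2) = 0.06370 × 34.01 = 2.166 g
%H2O2 = 2.166 / 5.63 × 100 = 38.47%

38.5 %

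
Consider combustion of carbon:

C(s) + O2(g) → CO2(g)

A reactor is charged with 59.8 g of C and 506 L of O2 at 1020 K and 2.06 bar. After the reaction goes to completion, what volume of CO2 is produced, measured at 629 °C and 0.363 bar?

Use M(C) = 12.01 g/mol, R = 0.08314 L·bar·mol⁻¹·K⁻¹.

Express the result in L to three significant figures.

n(C) = 59.8 / 12.01 = 4.979 mol
n(O2) = PV/RT = (2.06 × 506) / (0.08314 × 1020) = 12.29 mol
For 4.979 mol C, stoichiometry requires (1/1) × 4.979 = 4.979 mol O2; 12.29 mol is available, so C is limiting.
n(CO2) = (1/1) × 4.979 = 4.979 mol
V(CO2) = nRT/P = 4.979 × 0.08314 × 902.15 / 0.363 = 1029 L

1030 L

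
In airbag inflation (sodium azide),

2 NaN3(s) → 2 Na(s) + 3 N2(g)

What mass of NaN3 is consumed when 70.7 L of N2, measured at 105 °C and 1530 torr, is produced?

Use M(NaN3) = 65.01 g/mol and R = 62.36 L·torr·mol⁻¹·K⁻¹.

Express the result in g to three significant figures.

n(N2) = PV/RT = (1530 × 70.7) / (62.36 × 378.15) = 4.587 mol
n(NaN3) = (2/3) × 4.587 = 3.058 mol
m(NaN3) = 3.058 × 65.01 = 198.8 g

199 g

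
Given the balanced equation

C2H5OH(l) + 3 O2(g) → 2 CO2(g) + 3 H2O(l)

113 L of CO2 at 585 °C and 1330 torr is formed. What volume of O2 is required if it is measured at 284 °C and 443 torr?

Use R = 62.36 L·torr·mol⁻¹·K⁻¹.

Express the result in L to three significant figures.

n(CO2) = PV/RT = (1330 × 113) / (62.36 × 858.15) = 2.808 mol
n(O2) = (3/2) × 2.808 = 4.212 mol
V = nRT/P = 4.212 × 62.36 × 557.15 / 443 = 330.3 L

330 L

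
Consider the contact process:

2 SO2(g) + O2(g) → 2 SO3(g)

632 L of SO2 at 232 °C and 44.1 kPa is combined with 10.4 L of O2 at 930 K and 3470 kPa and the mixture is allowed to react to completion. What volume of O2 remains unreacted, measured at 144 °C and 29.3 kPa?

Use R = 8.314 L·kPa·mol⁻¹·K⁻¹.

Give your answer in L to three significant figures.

n(SO2) = PV/RT = (44.1 × 632) / (8.314 × 505.15) = 6.636 mol
n(O2) = PV/RT = (3470 × 10.4) / (8.314 × 930) = 4.667 mol
For 6.636 mol SO2, stoichiometry requires (1/2) × 6.636 = 3.318 mol O2; 4.667 mol is available, so SO2 is limiting.
n(O2) consumed = (1/2) × 6.636 = 3.318 mol; remaining = 4.667 − 3.318 = 1.349 mol
V(O2) = nRT/P = 1.349 × 8.314 × 417.15 / 29.3 = 159.7 L

160 L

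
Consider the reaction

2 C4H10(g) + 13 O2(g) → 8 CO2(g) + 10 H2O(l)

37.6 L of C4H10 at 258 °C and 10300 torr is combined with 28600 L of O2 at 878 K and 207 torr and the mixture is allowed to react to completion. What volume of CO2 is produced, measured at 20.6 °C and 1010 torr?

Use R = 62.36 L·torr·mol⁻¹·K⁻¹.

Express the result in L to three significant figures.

848 L

n(C4H10) = PV/RT = (10300 × 37.6) / (62.36 × 531.15) = 11.69 mol
n(O2) = PV/RT = (207 × 28600) / (62.36 × 878) = 108.1 mol
For 11.69 mol C4H10, stoichiometry requires (13/2) × 11.69 = 75.98 mol O2; 108.1 mol is available, so C4H10 is limiting.
n(CO2) = (8/2) × 11.69 = 46.76 mol
V(CO2) = nRT/P = 46.76 × 62.36 × 293.75 / 1010 = 848.1 L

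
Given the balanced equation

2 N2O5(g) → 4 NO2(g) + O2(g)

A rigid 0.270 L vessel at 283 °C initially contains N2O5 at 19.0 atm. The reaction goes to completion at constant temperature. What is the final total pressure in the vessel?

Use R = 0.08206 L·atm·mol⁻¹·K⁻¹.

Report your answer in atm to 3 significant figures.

47.5 atm

At constant T and V, P ∝ n(gas): 2 mol gas → 5 mol gas.
P_final = (5/2) × 19.0 = 47.50 atm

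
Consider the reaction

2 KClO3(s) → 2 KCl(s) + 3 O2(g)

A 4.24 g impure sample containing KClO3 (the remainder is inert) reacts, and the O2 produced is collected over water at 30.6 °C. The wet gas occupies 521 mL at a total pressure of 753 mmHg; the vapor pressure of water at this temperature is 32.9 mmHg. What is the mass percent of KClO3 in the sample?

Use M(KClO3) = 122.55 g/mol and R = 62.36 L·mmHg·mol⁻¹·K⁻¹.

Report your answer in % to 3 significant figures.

38.2 %

P(O2) = 753 − 32.9 = 720.1 mmHg
n(O2) = PV/RT = (720.1 × 0.5210) / (62.36 × 303.75) = 0.01981 mol
n(KClO3) = (2/3) × 0.01981 = 0.01321 mol
m(KClO3) = 0.01321 × 122.55 = 1.619 g
%KClO3 = 1.619 / 4.24 × 100 = 38.18%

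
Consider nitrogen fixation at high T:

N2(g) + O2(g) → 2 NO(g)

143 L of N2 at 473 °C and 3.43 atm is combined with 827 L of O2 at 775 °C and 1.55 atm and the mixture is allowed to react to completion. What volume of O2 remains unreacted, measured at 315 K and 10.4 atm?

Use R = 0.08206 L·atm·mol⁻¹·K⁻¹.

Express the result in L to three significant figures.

17.1 L

n(N2) = PV/RT = (3.43 × 143) / (0.08206 × 746.15) = 8.011 mol
n(O2) = PV/RT = (1.55 × 827) / (0.08206 × 1048.15) = 14.90 mol
For 8.011 mol N2, stoichiometry requires (1/1) × 8.011 = 8.011 mol O2; 14.90 mol is available, so N2 is limiting.
n(O2) consumed = (1/1) × 8.011 = 8.011 mol; remaining = 14.90 − 8.011 = 6.889 mol
V(O2) = nRT/P = 6.889 × 0.08206 × 315 / 10.4 = 17.12 L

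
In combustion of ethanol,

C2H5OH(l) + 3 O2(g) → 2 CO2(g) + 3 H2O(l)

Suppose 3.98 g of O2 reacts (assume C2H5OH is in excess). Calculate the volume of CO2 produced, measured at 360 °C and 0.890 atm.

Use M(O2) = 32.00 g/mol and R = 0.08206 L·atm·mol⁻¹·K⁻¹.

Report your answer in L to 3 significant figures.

4.84 L

n(O2) = 3.980 / 32.00 = 0.1244 mol
n(CO2) = (2/3) × 0.1244 = 0.08293 mol
V = nRT/P = 0.08293 × 0.08206 × 633.15 / 0.890 = 4.841 L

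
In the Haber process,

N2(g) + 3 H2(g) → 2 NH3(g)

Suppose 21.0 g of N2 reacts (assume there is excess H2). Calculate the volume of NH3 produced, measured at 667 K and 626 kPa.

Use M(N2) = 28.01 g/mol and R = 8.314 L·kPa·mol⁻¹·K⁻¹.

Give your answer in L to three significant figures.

13.3 L

n(N2) = 21.00 / 28.01 = 0.7497 mol
n(NH3) = (2/1) × 0.7497 = 1.499 mol
V = nRT/P = 1.499 × 8.314 × 667 / 626 = 13.28 L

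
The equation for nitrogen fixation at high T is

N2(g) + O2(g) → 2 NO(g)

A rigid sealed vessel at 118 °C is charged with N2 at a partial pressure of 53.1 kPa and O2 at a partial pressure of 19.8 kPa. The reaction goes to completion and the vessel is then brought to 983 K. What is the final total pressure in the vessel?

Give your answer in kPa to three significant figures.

At constant V, partial pressures at 118 °C are proportional to moles, so apply stoichiometry directly to pressures.
P(O2) required for 53.1 kPa of N2 = (1/1) × 53.1 = 53.10 kPa; available 19.8 kPa, so O2 is limiting.
P(N2) remaining = 53.1 − (1/1) × 19.8 = 33.30 kPa
P(gaseous products) = (2)/1 × 19.8 = 39.60 kPa
P_total at 118 °C = 33.30 + 39.60 = 72.90 kPa
Scaling to 983 K: P = 72.90 × 983/391.15 = 183.2 kPa

183 kPa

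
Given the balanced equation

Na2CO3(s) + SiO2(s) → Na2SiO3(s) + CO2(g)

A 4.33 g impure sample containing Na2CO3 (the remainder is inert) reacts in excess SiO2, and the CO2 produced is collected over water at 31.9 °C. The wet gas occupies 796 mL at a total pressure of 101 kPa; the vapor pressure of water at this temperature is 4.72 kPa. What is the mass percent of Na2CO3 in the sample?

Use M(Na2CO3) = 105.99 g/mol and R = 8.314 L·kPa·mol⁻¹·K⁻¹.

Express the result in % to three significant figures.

74.0 %

P(CO2) = 101 − 4.72 = 96.28 kPa
n(CO2) = PV/RT = (96.28 × 0.7960) / (8.314 × 305.05) = 0.03022 mol
n(Na2CO3) = (1/1) × 0.03022 = 0.03022 mol
m(Na2CO3) = 0.03022 × 105.99 = 3.203 g
%Na2CO3 = 3.203 / 4.33 × 100 = 73.97%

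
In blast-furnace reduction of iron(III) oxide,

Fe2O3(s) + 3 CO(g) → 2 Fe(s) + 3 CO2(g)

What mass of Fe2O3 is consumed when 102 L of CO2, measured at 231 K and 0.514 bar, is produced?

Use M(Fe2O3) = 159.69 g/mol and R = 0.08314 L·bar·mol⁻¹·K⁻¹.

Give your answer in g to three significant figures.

n(CO2) = PV/RT = (0.514 × 102) / (0.08314 × 231) = 2.730 mol
n(Fe2O3) = (1/3) × 2.730 = 0.9100 mol
m(Fe2O3) = 0.9100 × 159.69 = 145.3 g

145 g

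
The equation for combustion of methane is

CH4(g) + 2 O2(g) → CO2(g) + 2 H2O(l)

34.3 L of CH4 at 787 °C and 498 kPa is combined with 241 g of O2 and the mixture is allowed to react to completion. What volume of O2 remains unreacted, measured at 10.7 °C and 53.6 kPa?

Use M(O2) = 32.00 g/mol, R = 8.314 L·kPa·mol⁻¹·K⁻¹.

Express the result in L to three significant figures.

161 L

n(CH4) = PV/RT = (498 × 34.3) / (8.314 × 1060.15) = 1.938 mol
n(O2) = 241 / 32.00 = 7.531 mol
For 1.938 mol CH4, stoichiometry requires (2/1) × 1.938 = 3.876 mol O2; 7.531 mol is available, so CH4 is limiting.
n(O2) consumed = (2/1) × 1.938 = 3.876 mol; remaining = 7.531 − 3.876 = 3.655 mol
V(O2) = nRT/P = 3.655 × 8.314 × 283.85 / 53.6 = 160.9 L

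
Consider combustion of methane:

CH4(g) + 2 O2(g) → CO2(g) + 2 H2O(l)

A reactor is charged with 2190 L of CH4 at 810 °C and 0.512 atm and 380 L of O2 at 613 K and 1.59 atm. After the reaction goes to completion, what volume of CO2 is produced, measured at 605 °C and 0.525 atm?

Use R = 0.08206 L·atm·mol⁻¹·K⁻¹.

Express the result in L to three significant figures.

n(CH4) = PV/RT = (0.512 × 2190) / (0.08206 × 1083.15) = 12.62 mol
n(O2) = PV/RT = (1.59 × 380) / (0.08206 × 613) = 12.01 mol
For 12.62 mol CH4, stoichiometry requires (2/1) × 12.62 = 25.24 mol O2; 12.01 mol is available, so O2 is limiting.
n(CO2) = (1/2) × 12.01 = 6.005 mol
V(CO2) = nRT/P = 6.005 × 0.08206 × 878.15 / 0.525 = 824.2 L

824 L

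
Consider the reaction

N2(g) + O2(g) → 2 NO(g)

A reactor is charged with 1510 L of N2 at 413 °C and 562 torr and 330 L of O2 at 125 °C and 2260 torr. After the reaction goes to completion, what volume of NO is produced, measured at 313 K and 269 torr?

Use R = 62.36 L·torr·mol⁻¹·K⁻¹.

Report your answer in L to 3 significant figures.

n(N2) = PV/RT = (562 × 1510) / (62.36 × 686.15) = 19.83 mol
n(O2) = PV/RT = (2260 × 330) / (62.36 × 398.15) = 30.04 mol
For 19.83 mol N2, stoichiometry requires (1/1) × 19.83 = 19.83 mol O2; 30.04 mol is available, so N2 is limiting.
n(NO) = (2/1) × 19.83 = 39.66 mol
V(NO) = nRT/P = 39.66 × 62.36 × 313 / 269 = 2878 L

2880 L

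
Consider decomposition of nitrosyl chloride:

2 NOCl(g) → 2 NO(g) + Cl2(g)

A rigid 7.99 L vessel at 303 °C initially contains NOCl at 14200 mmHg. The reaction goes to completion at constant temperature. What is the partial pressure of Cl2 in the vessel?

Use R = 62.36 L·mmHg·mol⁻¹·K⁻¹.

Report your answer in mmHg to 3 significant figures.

7100 mmHg

n(NOCl)₀ = PV/RT = (14200 × 7.99) / (62.36 × 576.15) = 3.158 mol
n(Cl2) = (1/2) × 3.158 = 1.579 mol
P(Cl2) = nRT/V = 1.579 × 62.36 × 576.15 / 7.99 = 7100 mmHg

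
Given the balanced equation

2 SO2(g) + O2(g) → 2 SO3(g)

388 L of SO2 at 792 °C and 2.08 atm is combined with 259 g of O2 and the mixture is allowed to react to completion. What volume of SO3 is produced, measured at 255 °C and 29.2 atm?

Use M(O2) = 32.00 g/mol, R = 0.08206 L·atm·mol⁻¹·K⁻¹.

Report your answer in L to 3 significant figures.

n(SO2) = PV/RT = (2.08 × 388) / (0.08206 × 1065.15) = 9.233 mol
n(O2) = 259 / 32.00 = 8.094 mol
For 9.233 mol SO2, stoichiometry requires (1/2) × 9.233 = 4.617 mol O2; 8.094 mol is available, so SO2 is limiting.
n(SO3) = (2/2) × 9.233 = 9.233 mol
V(SO3) = nRT/P = 9.233 × 0.08206 × 528.15 / 29.2 = 13.70 L

13.7 L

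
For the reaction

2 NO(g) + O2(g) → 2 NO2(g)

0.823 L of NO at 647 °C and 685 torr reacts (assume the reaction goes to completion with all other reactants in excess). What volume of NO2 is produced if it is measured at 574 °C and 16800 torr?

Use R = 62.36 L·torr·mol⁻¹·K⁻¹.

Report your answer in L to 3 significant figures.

n(NO) = PV/RT = (685 × 0.823) / (62.36 × 920.15) = 0.009825 mol
n(NO2) = (2/2) × 0.009825 = 0.009825 mol
V = nRT/P = 0.009825 × 62.36 × 847.15 / 16800 = 0.03090 L

0.0309 L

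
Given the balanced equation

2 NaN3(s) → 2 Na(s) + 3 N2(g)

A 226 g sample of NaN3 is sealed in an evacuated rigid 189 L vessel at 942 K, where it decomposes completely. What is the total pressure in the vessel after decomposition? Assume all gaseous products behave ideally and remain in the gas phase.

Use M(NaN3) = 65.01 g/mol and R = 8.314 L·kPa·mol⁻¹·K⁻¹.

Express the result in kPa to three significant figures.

n(NaN3) = 226 / 65.01 = 3.476 mol
n(gas produced) = (3/2) × 3.476 = 5.214 mol
P = nRT/V = 5.214 × 8.314 × 942 / 189 = 216.1 kPa

216 kPa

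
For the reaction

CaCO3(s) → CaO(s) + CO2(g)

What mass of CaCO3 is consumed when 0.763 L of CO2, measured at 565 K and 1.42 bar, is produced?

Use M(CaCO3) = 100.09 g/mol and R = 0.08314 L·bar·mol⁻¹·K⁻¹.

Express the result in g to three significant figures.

2.31 g

n(CO2) = PV/RT = (1.42 × 0.763) / (0.08314 × 565) = 0.02307 mol
n(CaCO3) = (1/1) × 0.02307 = 0.02307 mol
m(CaCO3) = 0.02307 × 100.09 = 2.309 g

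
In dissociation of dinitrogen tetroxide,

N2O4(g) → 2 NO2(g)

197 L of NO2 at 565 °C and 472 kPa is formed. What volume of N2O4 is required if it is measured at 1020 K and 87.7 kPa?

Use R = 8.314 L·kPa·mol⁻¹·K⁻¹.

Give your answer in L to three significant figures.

n(NO2) = PV/RT = (472 × 197) / (8.314 × 838.15) = 13.34 mol
n(N2O4) = (1/2) × 13.34 = 6.670 mol
V = nRT/P = 6.670 × 8.314 × 1020 / 87.7 = 645.0 L

645 L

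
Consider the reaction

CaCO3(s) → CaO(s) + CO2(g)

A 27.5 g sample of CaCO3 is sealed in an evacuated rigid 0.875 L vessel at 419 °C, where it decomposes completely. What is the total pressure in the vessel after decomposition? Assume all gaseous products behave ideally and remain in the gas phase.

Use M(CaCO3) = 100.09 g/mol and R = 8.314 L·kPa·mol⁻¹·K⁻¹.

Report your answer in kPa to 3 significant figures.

n(CaCO3) = 27.5 / 100.09 = 0.2748 mol
n(gas produced) = (1/1) × 0.2748 = 0.2748 mol
P = nRT/V = 0.2748 × 8.314 × 692.15 / 0.875 = 1807 kPa

1810 kPa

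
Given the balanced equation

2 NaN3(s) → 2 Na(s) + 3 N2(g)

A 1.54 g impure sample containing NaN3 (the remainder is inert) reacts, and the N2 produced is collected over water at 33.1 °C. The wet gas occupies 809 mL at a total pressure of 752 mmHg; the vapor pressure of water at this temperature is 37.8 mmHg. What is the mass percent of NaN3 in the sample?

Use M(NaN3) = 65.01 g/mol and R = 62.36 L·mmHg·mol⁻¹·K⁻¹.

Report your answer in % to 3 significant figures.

P(N2) = 752 − 37.8 = 714.2 mmHg
n(N2) = PV/RT = (714.2 × 0.8090) / (62.36 × 306.25) = 0.03025 mol
n(NaN3) = (2/3) × 0.03025 = 0.02017 mol
m(NaN3) = 0.02017 × 65.01 = 1.311 g
%NaN3 = 1.311 / 1.54 × 100 = 85.13%

85.1 %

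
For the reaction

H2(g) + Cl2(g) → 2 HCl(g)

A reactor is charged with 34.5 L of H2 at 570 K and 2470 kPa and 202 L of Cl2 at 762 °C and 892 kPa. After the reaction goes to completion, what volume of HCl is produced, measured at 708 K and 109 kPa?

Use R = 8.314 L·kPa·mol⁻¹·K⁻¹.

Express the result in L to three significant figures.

1940 L

n(H2) = PV/RT = (2470 × 34.5) / (8.314 × 570) = 17.98 mol
n(Cl2) = PV/RT = (892 × 202) / (8.314 × 1035.15) = 20.94 mol
For 17.98 mol H2, stoichiometry requires (1/1) × 17.98 = 17.98 mol Cl2; 20.94 mol is available, so H2 is limiting.
n(HCl) = (2/1) × 17.98 = 35.96 mol
V(HCl) = nRT/P = 35.96 × 8.314 × 708 / 109 = 1942 L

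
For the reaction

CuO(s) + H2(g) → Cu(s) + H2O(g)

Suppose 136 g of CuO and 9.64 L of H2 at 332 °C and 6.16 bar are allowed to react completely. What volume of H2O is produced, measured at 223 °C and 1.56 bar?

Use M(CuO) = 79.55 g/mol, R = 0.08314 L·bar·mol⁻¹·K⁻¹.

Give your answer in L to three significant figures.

31.2 L

n(CuO) = 136 / 79.55 = 1.710 mol
n(H2) = PV/RT = (6.16 × 9.64) / (0.08314 × 605.15) = 1.180 mol
For 1.710 mol CuO, stoichiometry requires (1/1) × 1.710 = 1.710 mol H2; 1.180 mol is available, so H2 is limiting.
n(H2O) = (1/1) × 1.180 = 1.180 mol
V(H2O) = nRT/P = 1.180 × 0.08314 × 496.15 / 1.56 = 31.20 L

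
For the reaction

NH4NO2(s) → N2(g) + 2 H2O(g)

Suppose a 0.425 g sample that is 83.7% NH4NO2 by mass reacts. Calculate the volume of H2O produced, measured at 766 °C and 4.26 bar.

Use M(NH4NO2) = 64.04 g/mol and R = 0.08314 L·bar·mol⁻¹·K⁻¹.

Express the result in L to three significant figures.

0.225 L

mass of NH4NO2 = 0.425 × 83.7/100 = 0.3557 g
n(NH4NO2) = 0.3557 / 64.04 = 0.005554 mol
n(H2O) = (2/1) × 0.005554 = 0.01111 mol
V = nRT/P = 0.01111 × 0.08314 × 1039.15 / 4.26 = 0.2253 L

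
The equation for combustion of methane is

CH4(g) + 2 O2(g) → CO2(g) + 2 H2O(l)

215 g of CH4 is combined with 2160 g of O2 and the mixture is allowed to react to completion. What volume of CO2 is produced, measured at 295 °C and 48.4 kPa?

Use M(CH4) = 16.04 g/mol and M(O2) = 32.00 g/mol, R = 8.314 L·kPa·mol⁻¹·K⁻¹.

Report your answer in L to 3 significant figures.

n(CH4) = 215 / 16.04 = 13.40 mol
n(O2) = 2160 / 32.00 = 67.50 mol
For 13.40 mol CH4, stoichiometry requires (2/1) × 13.40 = 26.80 mol O2; 67.50 mol is available, so CH4 is limiting.
n(CO2) = (1/1) × 13.40 = 13.40 mol
V(CO2) = nRT/P = 13.40 × 8.314 × 568.15 / 48.4 = 1308 L

1310 L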